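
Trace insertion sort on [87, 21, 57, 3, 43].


Initial: [87, 21, 57, 3, 43]
Insert 21: [21, 87, 57, 3, 43]
Insert 57: [21, 57, 87, 3, 43]
Insert 3: [3, 21, 57, 87, 43]
Insert 43: [3, 21, 43, 57, 87]

Sorted: [3, 21, 43, 57, 87]


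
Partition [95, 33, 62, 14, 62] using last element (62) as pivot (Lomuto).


Pivot: 62
  33 <= 62: swap -> [33, 95, 62, 14, 62]
  62 <= 62: swap -> [33, 62, 95, 14, 62]
  14 <= 62: swap -> [33, 62, 14, 95, 62]
Place pivot at 3: [33, 62, 14, 62, 95]

Partitioned: [33, 62, 14, 62, 95]


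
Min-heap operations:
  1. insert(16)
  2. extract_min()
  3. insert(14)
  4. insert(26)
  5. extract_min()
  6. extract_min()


insert(16) -> [16]
extract_min()->16, []
insert(14) -> [14]
insert(26) -> [14, 26]
extract_min()->14, [26]
extract_min()->26, []

Final heap: []


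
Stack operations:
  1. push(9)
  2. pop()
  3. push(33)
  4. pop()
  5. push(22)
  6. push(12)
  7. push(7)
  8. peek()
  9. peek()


push(9) -> [9]
pop()->9, []
push(33) -> [33]
pop()->33, []
push(22) -> [22]
push(12) -> [22, 12]
push(7) -> [22, 12, 7]
peek()->7
peek()->7

Final stack: [22, 12, 7]


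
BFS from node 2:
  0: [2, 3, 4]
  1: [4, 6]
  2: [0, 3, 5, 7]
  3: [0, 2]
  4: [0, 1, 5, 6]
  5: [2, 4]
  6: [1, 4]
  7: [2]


Visit 2, enqueue [0, 3, 5, 7]
Visit 0, enqueue [4]
Visit 3, enqueue []
Visit 5, enqueue []
Visit 7, enqueue []
Visit 4, enqueue [1, 6]
Visit 1, enqueue []
Visit 6, enqueue []

BFS order: [2, 0, 3, 5, 7, 4, 1, 6]


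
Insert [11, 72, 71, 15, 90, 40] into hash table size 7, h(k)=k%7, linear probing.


Insert 11: h=4 -> slot 4
Insert 72: h=2 -> slot 2
Insert 71: h=1 -> slot 1
Insert 15: h=1, 2 probes -> slot 3
Insert 90: h=6 -> slot 6
Insert 40: h=5 -> slot 5

Table: [None, 71, 72, 15, 11, 40, 90]


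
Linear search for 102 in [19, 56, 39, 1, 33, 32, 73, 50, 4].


i=0: 19!=102
i=1: 56!=102
i=2: 39!=102
i=3: 1!=102
i=4: 33!=102
i=5: 32!=102
i=6: 73!=102
i=7: 50!=102
i=8: 4!=102

Not found, 9 comps


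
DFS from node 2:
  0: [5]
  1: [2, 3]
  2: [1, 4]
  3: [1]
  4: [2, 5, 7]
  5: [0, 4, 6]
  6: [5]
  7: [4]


Visit 2, push [4, 1]
Visit 1, push [3]
Visit 3, push []
Visit 4, push [7, 5]
Visit 5, push [6, 0]
Visit 0, push []
Visit 6, push []
Visit 7, push []

DFS order: [2, 1, 3, 4, 5, 0, 6, 7]


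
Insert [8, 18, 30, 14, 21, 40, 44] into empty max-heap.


Insert 8: [8]
Insert 18: [18, 8]
Insert 30: [30, 8, 18]
Insert 14: [30, 14, 18, 8]
Insert 21: [30, 21, 18, 8, 14]
Insert 40: [40, 21, 30, 8, 14, 18]
Insert 44: [44, 21, 40, 8, 14, 18, 30]

Final heap: [44, 21, 40, 8, 14, 18, 30]


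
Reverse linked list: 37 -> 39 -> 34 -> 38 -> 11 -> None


Step 1: curr=37, set curr.next=prev(None) | reversed so far: 37
Step 2: curr=39, set curr.next=prev(37) | reversed so far: 39 -> 37
Step 3: curr=34, set curr.next=prev(39) | reversed so far: 34 -> 39 -> 37
Step 4: curr=38, set curr.next=prev(34) | reversed so far: 38 -> 34 -> 39 -> 37
Step 5: curr=11, set curr.next=prev(38) | reversed so far: 11 -> 38 -> 34 -> 39 -> 37

11 -> 38 -> 34 -> 39 -> 37 -> None


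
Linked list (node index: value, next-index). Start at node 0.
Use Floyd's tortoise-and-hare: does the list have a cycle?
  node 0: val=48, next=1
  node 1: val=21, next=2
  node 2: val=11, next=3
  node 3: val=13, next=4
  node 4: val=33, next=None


Floyd's tortoise (slow, +1) and hare (fast, +2):
  init: slow=0, fast=0
  step 1: slow=1, fast=2
  step 2: slow=2, fast=4
  step 3: fast -> None, no cycle

Cycle: no


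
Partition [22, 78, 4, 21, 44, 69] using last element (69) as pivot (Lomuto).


Pivot: 69
  22 <= 69: advance i (no swap)
  4 <= 69: swap -> [22, 4, 78, 21, 44, 69]
  21 <= 69: swap -> [22, 4, 21, 78, 44, 69]
  44 <= 69: swap -> [22, 4, 21, 44, 78, 69]
Place pivot at 4: [22, 4, 21, 44, 69, 78]

Partitioned: [22, 4, 21, 44, 69, 78]


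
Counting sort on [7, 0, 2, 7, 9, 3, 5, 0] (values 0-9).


Input: [7, 0, 2, 7, 9, 3, 5, 0]
Counts: [2, 0, 1, 1, 0, 1, 0, 2, 0, 1]

Sorted: [0, 0, 2, 3, 5, 7, 7, 9]


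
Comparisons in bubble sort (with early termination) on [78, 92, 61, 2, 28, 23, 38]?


Algorithm: bubble sort (with early termination)
Input: [78, 92, 61, 2, 28, 23, 38]
Sorted: [2, 23, 28, 38, 61, 78, 92]

20


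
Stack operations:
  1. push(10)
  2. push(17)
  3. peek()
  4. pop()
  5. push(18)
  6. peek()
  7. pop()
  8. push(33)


push(10) -> [10]
push(17) -> [10, 17]
peek()->17
pop()->17, [10]
push(18) -> [10, 18]
peek()->18
pop()->18, [10]
push(33) -> [10, 33]

Final stack: [10, 33]


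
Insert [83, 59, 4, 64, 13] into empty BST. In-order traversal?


Insert 83: root
Insert 59: L from 83
Insert 4: L from 83 -> L from 59
Insert 64: L from 83 -> R from 59
Insert 13: L from 83 -> L from 59 -> R from 4

In-order: [4, 13, 59, 64, 83]


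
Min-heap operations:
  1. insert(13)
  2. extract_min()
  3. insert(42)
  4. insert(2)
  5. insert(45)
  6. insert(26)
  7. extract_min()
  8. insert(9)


insert(13) -> [13]
extract_min()->13, []
insert(42) -> [42]
insert(2) -> [2, 42]
insert(45) -> [2, 42, 45]
insert(26) -> [2, 26, 45, 42]
extract_min()->2, [26, 42, 45]
insert(9) -> [9, 26, 45, 42]

Final heap: [9, 26, 45, 42]


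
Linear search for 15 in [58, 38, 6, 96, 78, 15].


i=0: 58!=15
i=1: 38!=15
i=2: 6!=15
i=3: 96!=15
i=4: 78!=15
i=5: 15==15 found!

Found at 5, 6 comps


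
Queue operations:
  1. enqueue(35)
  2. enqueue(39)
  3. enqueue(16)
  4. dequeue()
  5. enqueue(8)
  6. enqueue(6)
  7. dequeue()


enqueue(35) -> [35]
enqueue(39) -> [35, 39]
enqueue(16) -> [35, 39, 16]
dequeue()->35, [39, 16]
enqueue(8) -> [39, 16, 8]
enqueue(6) -> [39, 16, 8, 6]
dequeue()->39, [16, 8, 6]

Final queue: [16, 8, 6]


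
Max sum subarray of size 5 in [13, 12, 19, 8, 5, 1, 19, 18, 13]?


[0:5]: 57
[1:6]: 45
[2:7]: 52
[3:8]: 51
[4:9]: 56

Max: 57 at [0:5]


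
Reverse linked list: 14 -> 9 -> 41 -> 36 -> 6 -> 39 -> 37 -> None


Step 1: curr=14, set curr.next=prev(None) | reversed so far: 14
Step 2: curr=9, set curr.next=prev(14) | reversed so far: 9 -> 14
Step 3: curr=41, set curr.next=prev(9) | reversed so far: 41 -> 9 -> 14
Step 4: curr=36, set curr.next=prev(41) | reversed so far: 36 -> 41 -> 9 -> 14
Step 5: curr=6, set curr.next=prev(36) | reversed so far: 6 -> 36 -> 41 -> 9 -> 14
Step 6: curr=39, set curr.next=prev(6) | reversed so far: 39 -> 6 -> 36 -> 41 -> 9 -> 14
Step 7: curr=37, set curr.next=prev(39) | reversed so far: 37 -> 39 -> 6 -> 36 -> 41 -> 9 -> 14

37 -> 39 -> 6 -> 36 -> 41 -> 9 -> 14 -> None


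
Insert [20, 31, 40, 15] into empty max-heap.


Insert 20: [20]
Insert 31: [31, 20]
Insert 40: [40, 20, 31]
Insert 15: [40, 20, 31, 15]

Final heap: [40, 20, 31, 15]


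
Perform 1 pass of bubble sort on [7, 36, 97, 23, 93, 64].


Initial: [7, 36, 97, 23, 93, 64]
Pass 1: [7, 36, 23, 93, 64, 97] (3 swaps)

After 1 pass: [7, 36, 23, 93, 64, 97]


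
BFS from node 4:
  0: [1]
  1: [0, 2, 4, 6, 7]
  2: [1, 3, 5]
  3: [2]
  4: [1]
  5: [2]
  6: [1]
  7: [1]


Visit 4, enqueue [1]
Visit 1, enqueue [0, 2, 6, 7]
Visit 0, enqueue []
Visit 2, enqueue [3, 5]
Visit 6, enqueue []
Visit 7, enqueue []
Visit 3, enqueue []
Visit 5, enqueue []

BFS order: [4, 1, 0, 2, 6, 7, 3, 5]


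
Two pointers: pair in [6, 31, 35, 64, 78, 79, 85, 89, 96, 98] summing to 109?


lo=0(6)+hi=9(98)=104
lo=1(31)+hi=9(98)=129
lo=1(31)+hi=8(96)=127
lo=1(31)+hi=7(89)=120
lo=1(31)+hi=6(85)=116
lo=1(31)+hi=5(79)=110
lo=1(31)+hi=4(78)=109

Yes: 31+78=109


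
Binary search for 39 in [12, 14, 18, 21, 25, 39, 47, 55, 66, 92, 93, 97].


Step 1: lo=0, hi=11, mid=5, val=39

Found at index 5


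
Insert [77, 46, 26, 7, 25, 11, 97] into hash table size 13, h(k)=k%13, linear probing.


Insert 77: h=12 -> slot 12
Insert 46: h=7 -> slot 7
Insert 26: h=0 -> slot 0
Insert 7: h=7, 1 probes -> slot 8
Insert 25: h=12, 2 probes -> slot 1
Insert 11: h=11 -> slot 11
Insert 97: h=6 -> slot 6

Table: [26, 25, None, None, None, None, 97, 46, 7, None, None, 11, 77]


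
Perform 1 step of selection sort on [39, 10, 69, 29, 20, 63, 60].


Initial: [39, 10, 69, 29, 20, 63, 60]
Step 1: min=10 at 1
  Swap: [10, 39, 69, 29, 20, 63, 60]

After 1 step: [10, 39, 69, 29, 20, 63, 60]


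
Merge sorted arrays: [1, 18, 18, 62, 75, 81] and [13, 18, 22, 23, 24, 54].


Take 1 from A
Take 13 from B
Take 18 from A
Take 18 from A
Take 18 from B
Take 22 from B
Take 23 from B
Take 24 from B
Take 54 from B

Merged: [1, 13, 18, 18, 18, 22, 23, 24, 54, 62, 75, 81]


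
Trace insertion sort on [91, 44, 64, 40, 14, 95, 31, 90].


Initial: [91, 44, 64, 40, 14, 95, 31, 90]
Insert 44: [44, 91, 64, 40, 14, 95, 31, 90]
Insert 64: [44, 64, 91, 40, 14, 95, 31, 90]
Insert 40: [40, 44, 64, 91, 14, 95, 31, 90]
Insert 14: [14, 40, 44, 64, 91, 95, 31, 90]
Insert 95: [14, 40, 44, 64, 91, 95, 31, 90]
Insert 31: [14, 31, 40, 44, 64, 91, 95, 90]
Insert 90: [14, 31, 40, 44, 64, 90, 91, 95]

Sorted: [14, 31, 40, 44, 64, 90, 91, 95]


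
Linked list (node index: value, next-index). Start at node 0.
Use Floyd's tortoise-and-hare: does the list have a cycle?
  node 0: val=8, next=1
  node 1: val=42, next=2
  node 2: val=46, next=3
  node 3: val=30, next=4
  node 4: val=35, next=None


Floyd's tortoise (slow, +1) and hare (fast, +2):
  init: slow=0, fast=0
  step 1: slow=1, fast=2
  step 2: slow=2, fast=4
  step 3: fast -> None, no cycle

Cycle: no


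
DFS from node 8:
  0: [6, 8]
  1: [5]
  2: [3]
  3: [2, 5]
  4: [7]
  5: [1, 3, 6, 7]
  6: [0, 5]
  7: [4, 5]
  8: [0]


Visit 8, push [0]
Visit 0, push [6]
Visit 6, push [5]
Visit 5, push [7, 3, 1]
Visit 1, push []
Visit 3, push [2]
Visit 2, push []
Visit 7, push [4]
Visit 4, push []

DFS order: [8, 0, 6, 5, 1, 3, 2, 7, 4]


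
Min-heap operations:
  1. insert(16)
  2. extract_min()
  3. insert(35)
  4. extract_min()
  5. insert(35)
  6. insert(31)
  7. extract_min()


insert(16) -> [16]
extract_min()->16, []
insert(35) -> [35]
extract_min()->35, []
insert(35) -> [35]
insert(31) -> [31, 35]
extract_min()->31, [35]

Final heap: [35]


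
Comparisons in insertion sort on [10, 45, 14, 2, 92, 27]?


Algorithm: insertion sort
Input: [10, 45, 14, 2, 92, 27]
Sorted: [2, 10, 14, 27, 45, 92]

10


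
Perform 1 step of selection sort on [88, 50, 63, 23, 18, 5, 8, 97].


Initial: [88, 50, 63, 23, 18, 5, 8, 97]
Step 1: min=5 at 5
  Swap: [5, 50, 63, 23, 18, 88, 8, 97]

After 1 step: [5, 50, 63, 23, 18, 88, 8, 97]


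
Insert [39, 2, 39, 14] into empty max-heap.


Insert 39: [39]
Insert 2: [39, 2]
Insert 39: [39, 2, 39]
Insert 14: [39, 14, 39, 2]

Final heap: [39, 14, 39, 2]


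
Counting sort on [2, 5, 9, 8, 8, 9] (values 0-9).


Input: [2, 5, 9, 8, 8, 9]
Counts: [0, 0, 1, 0, 0, 1, 0, 0, 2, 2]

Sorted: [2, 5, 8, 8, 9, 9]


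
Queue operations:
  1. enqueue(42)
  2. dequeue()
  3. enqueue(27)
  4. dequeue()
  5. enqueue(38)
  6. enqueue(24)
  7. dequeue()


enqueue(42) -> [42]
dequeue()->42, []
enqueue(27) -> [27]
dequeue()->27, []
enqueue(38) -> [38]
enqueue(24) -> [38, 24]
dequeue()->38, [24]

Final queue: [24]


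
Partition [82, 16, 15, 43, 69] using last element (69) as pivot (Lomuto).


Pivot: 69
  16 <= 69: swap -> [16, 82, 15, 43, 69]
  15 <= 69: swap -> [16, 15, 82, 43, 69]
  43 <= 69: swap -> [16, 15, 43, 82, 69]
Place pivot at 3: [16, 15, 43, 69, 82]

Partitioned: [16, 15, 43, 69, 82]


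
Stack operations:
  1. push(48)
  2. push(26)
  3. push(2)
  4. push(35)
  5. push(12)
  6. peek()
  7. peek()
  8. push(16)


push(48) -> [48]
push(26) -> [48, 26]
push(2) -> [48, 26, 2]
push(35) -> [48, 26, 2, 35]
push(12) -> [48, 26, 2, 35, 12]
peek()->12
peek()->12
push(16) -> [48, 26, 2, 35, 12, 16]

Final stack: [48, 26, 2, 35, 12, 16]


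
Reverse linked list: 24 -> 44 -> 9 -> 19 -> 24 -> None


Step 1: curr=24, set curr.next=prev(None) | reversed so far: 24
Step 2: curr=44, set curr.next=prev(24) | reversed so far: 44 -> 24
Step 3: curr=9, set curr.next=prev(44) | reversed so far: 9 -> 44 -> 24
Step 4: curr=19, set curr.next=prev(9) | reversed so far: 19 -> 9 -> 44 -> 24
Step 5: curr=24, set curr.next=prev(19) | reversed so far: 24 -> 19 -> 9 -> 44 -> 24

24 -> 19 -> 9 -> 44 -> 24 -> None


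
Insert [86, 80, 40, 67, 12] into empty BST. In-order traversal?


Insert 86: root
Insert 80: L from 86
Insert 40: L from 86 -> L from 80
Insert 67: L from 86 -> L from 80 -> R from 40
Insert 12: L from 86 -> L from 80 -> L from 40

In-order: [12, 40, 67, 80, 86]


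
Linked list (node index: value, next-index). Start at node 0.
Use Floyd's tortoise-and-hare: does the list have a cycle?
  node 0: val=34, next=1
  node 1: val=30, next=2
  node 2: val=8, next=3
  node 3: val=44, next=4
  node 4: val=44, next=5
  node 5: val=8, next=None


Floyd's tortoise (slow, +1) and hare (fast, +2):
  init: slow=0, fast=0
  step 1: slow=1, fast=2
  step 2: slow=2, fast=4
  step 3: fast 4->5->None, no cycle

Cycle: no


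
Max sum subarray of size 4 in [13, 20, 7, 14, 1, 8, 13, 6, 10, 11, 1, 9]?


[0:4]: 54
[1:5]: 42
[2:6]: 30
[3:7]: 36
[4:8]: 28
[5:9]: 37
[6:10]: 40
[7:11]: 28
[8:12]: 31

Max: 54 at [0:4]


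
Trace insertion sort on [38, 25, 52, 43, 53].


Initial: [38, 25, 52, 43, 53]
Insert 25: [25, 38, 52, 43, 53]
Insert 52: [25, 38, 52, 43, 53]
Insert 43: [25, 38, 43, 52, 53]
Insert 53: [25, 38, 43, 52, 53]

Sorted: [25, 38, 43, 52, 53]


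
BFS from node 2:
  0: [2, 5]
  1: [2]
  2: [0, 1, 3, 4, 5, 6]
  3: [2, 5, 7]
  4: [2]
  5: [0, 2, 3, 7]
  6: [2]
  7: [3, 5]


Visit 2, enqueue [0, 1, 3, 4, 5, 6]
Visit 0, enqueue []
Visit 1, enqueue []
Visit 3, enqueue [7]
Visit 4, enqueue []
Visit 5, enqueue []
Visit 6, enqueue []
Visit 7, enqueue []

BFS order: [2, 0, 1, 3, 4, 5, 6, 7]


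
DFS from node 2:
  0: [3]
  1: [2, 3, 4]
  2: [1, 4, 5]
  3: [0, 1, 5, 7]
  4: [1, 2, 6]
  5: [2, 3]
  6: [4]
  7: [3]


Visit 2, push [5, 4, 1]
Visit 1, push [4, 3]
Visit 3, push [7, 5, 0]
Visit 0, push []
Visit 5, push []
Visit 7, push []
Visit 4, push [6]
Visit 6, push []

DFS order: [2, 1, 3, 0, 5, 7, 4, 6]


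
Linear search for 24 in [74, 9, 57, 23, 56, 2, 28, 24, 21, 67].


i=0: 74!=24
i=1: 9!=24
i=2: 57!=24
i=3: 23!=24
i=4: 56!=24
i=5: 2!=24
i=6: 28!=24
i=7: 24==24 found!

Found at 7, 8 comps


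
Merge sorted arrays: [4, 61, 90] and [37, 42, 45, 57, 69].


Take 4 from A
Take 37 from B
Take 42 from B
Take 45 from B
Take 57 from B
Take 61 from A
Take 69 from B

Merged: [4, 37, 42, 45, 57, 61, 69, 90]


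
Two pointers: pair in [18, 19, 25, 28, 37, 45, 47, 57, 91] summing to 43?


lo=0(18)+hi=8(91)=109
lo=0(18)+hi=7(57)=75
lo=0(18)+hi=6(47)=65
lo=0(18)+hi=5(45)=63
lo=0(18)+hi=4(37)=55
lo=0(18)+hi=3(28)=46
lo=0(18)+hi=2(25)=43

Yes: 18+25=43


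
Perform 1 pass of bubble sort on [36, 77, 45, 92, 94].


Initial: [36, 77, 45, 92, 94]
Pass 1: [36, 45, 77, 92, 94] (1 swaps)

After 1 pass: [36, 45, 77, 92, 94]


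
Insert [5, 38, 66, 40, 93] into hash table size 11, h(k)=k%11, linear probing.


Insert 5: h=5 -> slot 5
Insert 38: h=5, 1 probes -> slot 6
Insert 66: h=0 -> slot 0
Insert 40: h=7 -> slot 7
Insert 93: h=5, 3 probes -> slot 8

Table: [66, None, None, None, None, 5, 38, 40, 93, None, None]


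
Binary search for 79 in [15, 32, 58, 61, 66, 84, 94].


Step 1: lo=0, hi=6, mid=3, val=61
Step 2: lo=4, hi=6, mid=5, val=84
Step 3: lo=4, hi=4, mid=4, val=66

Not found


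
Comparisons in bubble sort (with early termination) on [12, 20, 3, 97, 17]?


Algorithm: bubble sort (with early termination)
Input: [12, 20, 3, 97, 17]
Sorted: [3, 12, 17, 20, 97]

9


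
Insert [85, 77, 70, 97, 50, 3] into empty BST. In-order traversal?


Insert 85: root
Insert 77: L from 85
Insert 70: L from 85 -> L from 77
Insert 97: R from 85
Insert 50: L from 85 -> L from 77 -> L from 70
Insert 3: L from 85 -> L from 77 -> L from 70 -> L from 50

In-order: [3, 50, 70, 77, 85, 97]


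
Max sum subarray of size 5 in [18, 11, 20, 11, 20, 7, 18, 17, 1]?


[0:5]: 80
[1:6]: 69
[2:7]: 76
[3:8]: 73
[4:9]: 63

Max: 80 at [0:5]


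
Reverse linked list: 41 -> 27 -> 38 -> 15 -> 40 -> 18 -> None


Step 1: curr=41, set curr.next=prev(None) | reversed so far: 41
Step 2: curr=27, set curr.next=prev(41) | reversed so far: 27 -> 41
Step 3: curr=38, set curr.next=prev(27) | reversed so far: 38 -> 27 -> 41
Step 4: curr=15, set curr.next=prev(38) | reversed so far: 15 -> 38 -> 27 -> 41
Step 5: curr=40, set curr.next=prev(15) | reversed so far: 40 -> 15 -> 38 -> 27 -> 41
Step 6: curr=18, set curr.next=prev(40) | reversed so far: 18 -> 40 -> 15 -> 38 -> 27 -> 41

18 -> 40 -> 15 -> 38 -> 27 -> 41 -> None


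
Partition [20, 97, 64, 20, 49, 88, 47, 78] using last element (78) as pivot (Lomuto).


Pivot: 78
  20 <= 78: advance i (no swap)
  64 <= 78: swap -> [20, 64, 97, 20, 49, 88, 47, 78]
  20 <= 78: swap -> [20, 64, 20, 97, 49, 88, 47, 78]
  49 <= 78: swap -> [20, 64, 20, 49, 97, 88, 47, 78]
  47 <= 78: swap -> [20, 64, 20, 49, 47, 88, 97, 78]
Place pivot at 5: [20, 64, 20, 49, 47, 78, 97, 88]

Partitioned: [20, 64, 20, 49, 47, 78, 97, 88]


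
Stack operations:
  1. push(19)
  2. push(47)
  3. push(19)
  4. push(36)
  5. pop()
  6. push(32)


push(19) -> [19]
push(47) -> [19, 47]
push(19) -> [19, 47, 19]
push(36) -> [19, 47, 19, 36]
pop()->36, [19, 47, 19]
push(32) -> [19, 47, 19, 32]

Final stack: [19, 47, 19, 32]


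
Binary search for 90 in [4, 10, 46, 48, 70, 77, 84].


Step 1: lo=0, hi=6, mid=3, val=48
Step 2: lo=4, hi=6, mid=5, val=77
Step 3: lo=6, hi=6, mid=6, val=84

Not found


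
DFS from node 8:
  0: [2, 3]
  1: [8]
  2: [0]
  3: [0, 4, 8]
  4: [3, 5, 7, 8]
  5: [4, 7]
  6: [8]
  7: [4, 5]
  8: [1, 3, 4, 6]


Visit 8, push [6, 4, 3, 1]
Visit 1, push []
Visit 3, push [4, 0]
Visit 0, push [2]
Visit 2, push []
Visit 4, push [7, 5]
Visit 5, push [7]
Visit 7, push []
Visit 6, push []

DFS order: [8, 1, 3, 0, 2, 4, 5, 7, 6]


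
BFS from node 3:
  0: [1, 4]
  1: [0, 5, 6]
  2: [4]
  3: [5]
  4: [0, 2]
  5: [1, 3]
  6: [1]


Visit 3, enqueue [5]
Visit 5, enqueue [1]
Visit 1, enqueue [0, 6]
Visit 0, enqueue [4]
Visit 6, enqueue []
Visit 4, enqueue [2]
Visit 2, enqueue []

BFS order: [3, 5, 1, 0, 6, 4, 2]


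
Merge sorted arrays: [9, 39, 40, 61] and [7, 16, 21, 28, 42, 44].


Take 7 from B
Take 9 from A
Take 16 from B
Take 21 from B
Take 28 from B
Take 39 from A
Take 40 from A
Take 42 from B
Take 44 from B

Merged: [7, 9, 16, 21, 28, 39, 40, 42, 44, 61]


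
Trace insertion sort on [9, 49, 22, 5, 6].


Initial: [9, 49, 22, 5, 6]
Insert 49: [9, 49, 22, 5, 6]
Insert 22: [9, 22, 49, 5, 6]
Insert 5: [5, 9, 22, 49, 6]
Insert 6: [5, 6, 9, 22, 49]

Sorted: [5, 6, 9, 22, 49]


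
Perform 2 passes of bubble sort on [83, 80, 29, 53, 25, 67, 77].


Initial: [83, 80, 29, 53, 25, 67, 77]
Pass 1: [80, 29, 53, 25, 67, 77, 83] (6 swaps)
Pass 2: [29, 53, 25, 67, 77, 80, 83] (5 swaps)

After 2 passes: [29, 53, 25, 67, 77, 80, 83]


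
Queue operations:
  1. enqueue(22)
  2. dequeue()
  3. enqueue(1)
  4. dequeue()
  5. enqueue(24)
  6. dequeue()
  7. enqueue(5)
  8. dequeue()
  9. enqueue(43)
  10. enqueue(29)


enqueue(22) -> [22]
dequeue()->22, []
enqueue(1) -> [1]
dequeue()->1, []
enqueue(24) -> [24]
dequeue()->24, []
enqueue(5) -> [5]
dequeue()->5, []
enqueue(43) -> [43]
enqueue(29) -> [43, 29]

Final queue: [43, 29]


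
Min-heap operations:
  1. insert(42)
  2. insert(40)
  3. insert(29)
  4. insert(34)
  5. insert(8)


insert(42) -> [42]
insert(40) -> [40, 42]
insert(29) -> [29, 42, 40]
insert(34) -> [29, 34, 40, 42]
insert(8) -> [8, 29, 40, 42, 34]

Final heap: [8, 29, 40, 42, 34]


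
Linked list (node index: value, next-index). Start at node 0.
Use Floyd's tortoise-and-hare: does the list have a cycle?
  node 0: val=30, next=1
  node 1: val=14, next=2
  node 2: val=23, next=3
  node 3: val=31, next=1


Floyd's tortoise (slow, +1) and hare (fast, +2):
  init: slow=0, fast=0
  step 1: slow=1, fast=2
  step 2: slow=2, fast=1
  step 3: slow=3, fast=3
  slow == fast at node 3: cycle detected

Cycle: yes


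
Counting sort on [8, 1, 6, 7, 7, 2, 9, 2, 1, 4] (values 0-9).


Input: [8, 1, 6, 7, 7, 2, 9, 2, 1, 4]
Counts: [0, 2, 2, 0, 1, 0, 1, 2, 1, 1]

Sorted: [1, 1, 2, 2, 4, 6, 7, 7, 8, 9]


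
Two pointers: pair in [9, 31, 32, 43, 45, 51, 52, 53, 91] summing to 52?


lo=0(9)+hi=8(91)=100
lo=0(9)+hi=7(53)=62
lo=0(9)+hi=6(52)=61
lo=0(9)+hi=5(51)=60
lo=0(9)+hi=4(45)=54
lo=0(9)+hi=3(43)=52

Yes: 9+43=52


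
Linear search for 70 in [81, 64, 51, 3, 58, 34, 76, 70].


i=0: 81!=70
i=1: 64!=70
i=2: 51!=70
i=3: 3!=70
i=4: 58!=70
i=5: 34!=70
i=6: 76!=70
i=7: 70==70 found!

Found at 7, 8 comps


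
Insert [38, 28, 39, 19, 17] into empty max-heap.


Insert 38: [38]
Insert 28: [38, 28]
Insert 39: [39, 28, 38]
Insert 19: [39, 28, 38, 19]
Insert 17: [39, 28, 38, 19, 17]

Final heap: [39, 28, 38, 19, 17]


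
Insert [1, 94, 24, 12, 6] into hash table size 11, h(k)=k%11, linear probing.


Insert 1: h=1 -> slot 1
Insert 94: h=6 -> slot 6
Insert 24: h=2 -> slot 2
Insert 12: h=1, 2 probes -> slot 3
Insert 6: h=6, 1 probes -> slot 7

Table: [None, 1, 24, 12, None, None, 94, 6, None, None, None]


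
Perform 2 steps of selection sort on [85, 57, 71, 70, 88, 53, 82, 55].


Initial: [85, 57, 71, 70, 88, 53, 82, 55]
Step 1: min=53 at 5
  Swap: [53, 57, 71, 70, 88, 85, 82, 55]
Step 2: min=55 at 7
  Swap: [53, 55, 71, 70, 88, 85, 82, 57]

After 2 steps: [53, 55, 71, 70, 88, 85, 82, 57]


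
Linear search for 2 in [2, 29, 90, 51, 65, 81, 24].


i=0: 2==2 found!

Found at 0, 1 comps


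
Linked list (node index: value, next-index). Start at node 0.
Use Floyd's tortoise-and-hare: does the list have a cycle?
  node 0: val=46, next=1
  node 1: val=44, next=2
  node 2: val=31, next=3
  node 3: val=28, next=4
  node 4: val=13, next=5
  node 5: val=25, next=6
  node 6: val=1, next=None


Floyd's tortoise (slow, +1) and hare (fast, +2):
  init: slow=0, fast=0
  step 1: slow=1, fast=2
  step 2: slow=2, fast=4
  step 3: slow=3, fast=6
  step 4: fast -> None, no cycle

Cycle: no


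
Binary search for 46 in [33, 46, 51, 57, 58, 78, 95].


Step 1: lo=0, hi=6, mid=3, val=57
Step 2: lo=0, hi=2, mid=1, val=46

Found at index 1


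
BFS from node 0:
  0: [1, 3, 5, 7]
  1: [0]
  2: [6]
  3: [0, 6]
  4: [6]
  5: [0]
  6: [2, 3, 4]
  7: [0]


Visit 0, enqueue [1, 3, 5, 7]
Visit 1, enqueue []
Visit 3, enqueue [6]
Visit 5, enqueue []
Visit 7, enqueue []
Visit 6, enqueue [2, 4]
Visit 2, enqueue []
Visit 4, enqueue []

BFS order: [0, 1, 3, 5, 7, 6, 2, 4]


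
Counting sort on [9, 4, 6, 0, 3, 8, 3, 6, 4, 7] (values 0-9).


Input: [9, 4, 6, 0, 3, 8, 3, 6, 4, 7]
Counts: [1, 0, 0, 2, 2, 0, 2, 1, 1, 1]

Sorted: [0, 3, 3, 4, 4, 6, 6, 7, 8, 9]


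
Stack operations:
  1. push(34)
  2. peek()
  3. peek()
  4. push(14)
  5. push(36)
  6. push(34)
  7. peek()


push(34) -> [34]
peek()->34
peek()->34
push(14) -> [34, 14]
push(36) -> [34, 14, 36]
push(34) -> [34, 14, 36, 34]
peek()->34

Final stack: [34, 14, 36, 34]


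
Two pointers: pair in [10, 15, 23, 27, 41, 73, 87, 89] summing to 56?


lo=0(10)+hi=7(89)=99
lo=0(10)+hi=6(87)=97
lo=0(10)+hi=5(73)=83
lo=0(10)+hi=4(41)=51
lo=1(15)+hi=4(41)=56

Yes: 15+41=56


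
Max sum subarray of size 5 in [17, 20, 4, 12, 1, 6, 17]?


[0:5]: 54
[1:6]: 43
[2:7]: 40

Max: 54 at [0:5]


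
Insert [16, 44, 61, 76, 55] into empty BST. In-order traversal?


Insert 16: root
Insert 44: R from 16
Insert 61: R from 16 -> R from 44
Insert 76: R from 16 -> R from 44 -> R from 61
Insert 55: R from 16 -> R from 44 -> L from 61

In-order: [16, 44, 55, 61, 76]


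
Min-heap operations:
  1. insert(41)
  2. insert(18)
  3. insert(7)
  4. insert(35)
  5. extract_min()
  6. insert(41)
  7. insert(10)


insert(41) -> [41]
insert(18) -> [18, 41]
insert(7) -> [7, 41, 18]
insert(35) -> [7, 35, 18, 41]
extract_min()->7, [18, 35, 41]
insert(41) -> [18, 35, 41, 41]
insert(10) -> [10, 18, 41, 41, 35]

Final heap: [10, 18, 41, 41, 35]


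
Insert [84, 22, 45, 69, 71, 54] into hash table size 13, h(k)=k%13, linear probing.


Insert 84: h=6 -> slot 6
Insert 22: h=9 -> slot 9
Insert 45: h=6, 1 probes -> slot 7
Insert 69: h=4 -> slot 4
Insert 71: h=6, 2 probes -> slot 8
Insert 54: h=2 -> slot 2

Table: [None, None, 54, None, 69, None, 84, 45, 71, 22, None, None, None]


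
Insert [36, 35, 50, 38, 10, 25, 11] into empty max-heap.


Insert 36: [36]
Insert 35: [36, 35]
Insert 50: [50, 35, 36]
Insert 38: [50, 38, 36, 35]
Insert 10: [50, 38, 36, 35, 10]
Insert 25: [50, 38, 36, 35, 10, 25]
Insert 11: [50, 38, 36, 35, 10, 25, 11]

Final heap: [50, 38, 36, 35, 10, 25, 11]


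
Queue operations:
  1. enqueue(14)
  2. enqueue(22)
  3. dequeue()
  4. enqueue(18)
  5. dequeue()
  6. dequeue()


enqueue(14) -> [14]
enqueue(22) -> [14, 22]
dequeue()->14, [22]
enqueue(18) -> [22, 18]
dequeue()->22, [18]
dequeue()->18, []

Final queue: []


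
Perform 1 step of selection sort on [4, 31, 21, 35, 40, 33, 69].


Initial: [4, 31, 21, 35, 40, 33, 69]
Step 1: min=4 at 0
  Swap: [4, 31, 21, 35, 40, 33, 69]

After 1 step: [4, 31, 21, 35, 40, 33, 69]


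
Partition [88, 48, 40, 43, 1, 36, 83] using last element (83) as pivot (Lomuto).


Pivot: 83
  48 <= 83: swap -> [48, 88, 40, 43, 1, 36, 83]
  40 <= 83: swap -> [48, 40, 88, 43, 1, 36, 83]
  43 <= 83: swap -> [48, 40, 43, 88, 1, 36, 83]
  1 <= 83: swap -> [48, 40, 43, 1, 88, 36, 83]
  36 <= 83: swap -> [48, 40, 43, 1, 36, 88, 83]
Place pivot at 5: [48, 40, 43, 1, 36, 83, 88]

Partitioned: [48, 40, 43, 1, 36, 83, 88]


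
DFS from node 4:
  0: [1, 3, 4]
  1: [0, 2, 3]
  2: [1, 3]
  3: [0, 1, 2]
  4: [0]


Visit 4, push [0]
Visit 0, push [3, 1]
Visit 1, push [3, 2]
Visit 2, push [3]
Visit 3, push []

DFS order: [4, 0, 1, 2, 3]


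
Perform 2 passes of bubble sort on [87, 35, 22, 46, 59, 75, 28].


Initial: [87, 35, 22, 46, 59, 75, 28]
Pass 1: [35, 22, 46, 59, 75, 28, 87] (6 swaps)
Pass 2: [22, 35, 46, 59, 28, 75, 87] (2 swaps)

After 2 passes: [22, 35, 46, 59, 28, 75, 87]


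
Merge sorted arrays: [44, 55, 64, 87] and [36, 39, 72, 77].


Take 36 from B
Take 39 from B
Take 44 from A
Take 55 from A
Take 64 from A
Take 72 from B
Take 77 from B

Merged: [36, 39, 44, 55, 64, 72, 77, 87]


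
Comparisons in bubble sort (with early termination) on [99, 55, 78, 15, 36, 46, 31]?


Algorithm: bubble sort (with early termination)
Input: [99, 55, 78, 15, 36, 46, 31]
Sorted: [15, 31, 36, 46, 55, 78, 99]

21


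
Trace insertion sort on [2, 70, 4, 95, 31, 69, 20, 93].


Initial: [2, 70, 4, 95, 31, 69, 20, 93]
Insert 70: [2, 70, 4, 95, 31, 69, 20, 93]
Insert 4: [2, 4, 70, 95, 31, 69, 20, 93]
Insert 95: [2, 4, 70, 95, 31, 69, 20, 93]
Insert 31: [2, 4, 31, 70, 95, 69, 20, 93]
Insert 69: [2, 4, 31, 69, 70, 95, 20, 93]
Insert 20: [2, 4, 20, 31, 69, 70, 95, 93]
Insert 93: [2, 4, 20, 31, 69, 70, 93, 95]

Sorted: [2, 4, 20, 31, 69, 70, 93, 95]


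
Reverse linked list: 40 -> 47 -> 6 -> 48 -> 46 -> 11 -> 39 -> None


Step 1: curr=40, set curr.next=prev(None) | reversed so far: 40
Step 2: curr=47, set curr.next=prev(40) | reversed so far: 47 -> 40
Step 3: curr=6, set curr.next=prev(47) | reversed so far: 6 -> 47 -> 40
Step 4: curr=48, set curr.next=prev(6) | reversed so far: 48 -> 6 -> 47 -> 40
Step 5: curr=46, set curr.next=prev(48) | reversed so far: 46 -> 48 -> 6 -> 47 -> 40
Step 6: curr=11, set curr.next=prev(46) | reversed so far: 11 -> 46 -> 48 -> 6 -> 47 -> 40
Step 7: curr=39, set curr.next=prev(11) | reversed so far: 39 -> 11 -> 46 -> 48 -> 6 -> 47 -> 40

39 -> 11 -> 46 -> 48 -> 6 -> 47 -> 40 -> None


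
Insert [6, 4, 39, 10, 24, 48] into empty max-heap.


Insert 6: [6]
Insert 4: [6, 4]
Insert 39: [39, 4, 6]
Insert 10: [39, 10, 6, 4]
Insert 24: [39, 24, 6, 4, 10]
Insert 48: [48, 24, 39, 4, 10, 6]

Final heap: [48, 24, 39, 4, 10, 6]


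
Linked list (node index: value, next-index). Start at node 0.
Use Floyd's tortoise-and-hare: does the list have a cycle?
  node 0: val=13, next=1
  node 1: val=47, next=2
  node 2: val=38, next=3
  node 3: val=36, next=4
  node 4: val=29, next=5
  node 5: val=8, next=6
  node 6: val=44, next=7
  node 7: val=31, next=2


Floyd's tortoise (slow, +1) and hare (fast, +2):
  init: slow=0, fast=0
  step 1: slow=1, fast=2
  step 2: slow=2, fast=4
  step 3: slow=3, fast=6
  step 4: slow=4, fast=2
  step 5: slow=5, fast=4
  step 6: slow=6, fast=6
  slow == fast at node 6: cycle detected

Cycle: yes


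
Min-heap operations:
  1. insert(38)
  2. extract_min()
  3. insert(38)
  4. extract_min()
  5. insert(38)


insert(38) -> [38]
extract_min()->38, []
insert(38) -> [38]
extract_min()->38, []
insert(38) -> [38]

Final heap: [38]


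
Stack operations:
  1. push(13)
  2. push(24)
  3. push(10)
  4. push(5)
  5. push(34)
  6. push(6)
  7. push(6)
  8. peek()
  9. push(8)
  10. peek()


push(13) -> [13]
push(24) -> [13, 24]
push(10) -> [13, 24, 10]
push(5) -> [13, 24, 10, 5]
push(34) -> [13, 24, 10, 5, 34]
push(6) -> [13, 24, 10, 5, 34, 6]
push(6) -> [13, 24, 10, 5, 34, 6, 6]
peek()->6
push(8) -> [13, 24, 10, 5, 34, 6, 6, 8]
peek()->8

Final stack: [13, 24, 10, 5, 34, 6, 6, 8]


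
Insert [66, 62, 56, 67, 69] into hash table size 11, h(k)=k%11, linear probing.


Insert 66: h=0 -> slot 0
Insert 62: h=7 -> slot 7
Insert 56: h=1 -> slot 1
Insert 67: h=1, 1 probes -> slot 2
Insert 69: h=3 -> slot 3

Table: [66, 56, 67, 69, None, None, None, 62, None, None, None]


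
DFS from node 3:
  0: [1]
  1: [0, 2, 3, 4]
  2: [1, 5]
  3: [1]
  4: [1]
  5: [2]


Visit 3, push [1]
Visit 1, push [4, 2, 0]
Visit 0, push []
Visit 2, push [5]
Visit 5, push []
Visit 4, push []

DFS order: [3, 1, 0, 2, 5, 4]


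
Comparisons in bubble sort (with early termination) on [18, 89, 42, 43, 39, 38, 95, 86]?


Algorithm: bubble sort (with early termination)
Input: [18, 89, 42, 43, 39, 38, 95, 86]
Sorted: [18, 38, 39, 42, 43, 86, 89, 95]

25


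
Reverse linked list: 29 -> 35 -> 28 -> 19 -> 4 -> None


Step 1: curr=29, set curr.next=prev(None) | reversed so far: 29
Step 2: curr=35, set curr.next=prev(29) | reversed so far: 35 -> 29
Step 3: curr=28, set curr.next=prev(35) | reversed so far: 28 -> 35 -> 29
Step 4: curr=19, set curr.next=prev(28) | reversed so far: 19 -> 28 -> 35 -> 29
Step 5: curr=4, set curr.next=prev(19) | reversed so far: 4 -> 19 -> 28 -> 35 -> 29

4 -> 19 -> 28 -> 35 -> 29 -> None


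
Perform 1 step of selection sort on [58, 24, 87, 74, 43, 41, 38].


Initial: [58, 24, 87, 74, 43, 41, 38]
Step 1: min=24 at 1
  Swap: [24, 58, 87, 74, 43, 41, 38]

After 1 step: [24, 58, 87, 74, 43, 41, 38]


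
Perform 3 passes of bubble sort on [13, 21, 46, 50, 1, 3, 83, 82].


Initial: [13, 21, 46, 50, 1, 3, 83, 82]
Pass 1: [13, 21, 46, 1, 3, 50, 82, 83] (3 swaps)
Pass 2: [13, 21, 1, 3, 46, 50, 82, 83] (2 swaps)
Pass 3: [13, 1, 3, 21, 46, 50, 82, 83] (2 swaps)

After 3 passes: [13, 1, 3, 21, 46, 50, 82, 83]


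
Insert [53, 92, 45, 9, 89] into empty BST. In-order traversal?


Insert 53: root
Insert 92: R from 53
Insert 45: L from 53
Insert 9: L from 53 -> L from 45
Insert 89: R from 53 -> L from 92

In-order: [9, 45, 53, 89, 92]


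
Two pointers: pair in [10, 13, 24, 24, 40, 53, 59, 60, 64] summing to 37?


lo=0(10)+hi=8(64)=74
lo=0(10)+hi=7(60)=70
lo=0(10)+hi=6(59)=69
lo=0(10)+hi=5(53)=63
lo=0(10)+hi=4(40)=50
lo=0(10)+hi=3(24)=34
lo=1(13)+hi=3(24)=37

Yes: 13+24=37


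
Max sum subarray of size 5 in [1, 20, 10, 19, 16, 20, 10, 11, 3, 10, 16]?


[0:5]: 66
[1:6]: 85
[2:7]: 75
[3:8]: 76
[4:9]: 60
[5:10]: 54
[6:11]: 50

Max: 85 at [1:6]


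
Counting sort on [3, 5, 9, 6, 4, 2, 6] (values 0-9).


Input: [3, 5, 9, 6, 4, 2, 6]
Counts: [0, 0, 1, 1, 1, 1, 2, 0, 0, 1]

Sorted: [2, 3, 4, 5, 6, 6, 9]


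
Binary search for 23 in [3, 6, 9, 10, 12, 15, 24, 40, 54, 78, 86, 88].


Step 1: lo=0, hi=11, mid=5, val=15
Step 2: lo=6, hi=11, mid=8, val=54
Step 3: lo=6, hi=7, mid=6, val=24

Not found


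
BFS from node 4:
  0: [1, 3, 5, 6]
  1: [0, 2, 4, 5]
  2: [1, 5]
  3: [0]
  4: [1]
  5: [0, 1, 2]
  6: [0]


Visit 4, enqueue [1]
Visit 1, enqueue [0, 2, 5]
Visit 0, enqueue [3, 6]
Visit 2, enqueue []
Visit 5, enqueue []
Visit 3, enqueue []
Visit 6, enqueue []

BFS order: [4, 1, 0, 2, 5, 3, 6]


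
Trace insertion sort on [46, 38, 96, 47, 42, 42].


Initial: [46, 38, 96, 47, 42, 42]
Insert 38: [38, 46, 96, 47, 42, 42]
Insert 96: [38, 46, 96, 47, 42, 42]
Insert 47: [38, 46, 47, 96, 42, 42]
Insert 42: [38, 42, 46, 47, 96, 42]
Insert 42: [38, 42, 42, 46, 47, 96]

Sorted: [38, 42, 42, 46, 47, 96]


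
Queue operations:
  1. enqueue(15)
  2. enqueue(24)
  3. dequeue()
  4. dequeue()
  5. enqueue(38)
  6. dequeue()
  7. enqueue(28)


enqueue(15) -> [15]
enqueue(24) -> [15, 24]
dequeue()->15, [24]
dequeue()->24, []
enqueue(38) -> [38]
dequeue()->38, []
enqueue(28) -> [28]

Final queue: [28]


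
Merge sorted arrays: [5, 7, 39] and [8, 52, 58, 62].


Take 5 from A
Take 7 from A
Take 8 from B
Take 39 from A

Merged: [5, 7, 8, 39, 52, 58, 62]


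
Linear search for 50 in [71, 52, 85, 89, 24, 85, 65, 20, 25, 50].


i=0: 71!=50
i=1: 52!=50
i=2: 85!=50
i=3: 89!=50
i=4: 24!=50
i=5: 85!=50
i=6: 65!=50
i=7: 20!=50
i=8: 25!=50
i=9: 50==50 found!

Found at 9, 10 comps


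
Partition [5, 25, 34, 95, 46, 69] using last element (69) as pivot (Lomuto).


Pivot: 69
  5 <= 69: advance i (no swap)
  25 <= 69: advance i (no swap)
  34 <= 69: advance i (no swap)
  46 <= 69: swap -> [5, 25, 34, 46, 95, 69]
Place pivot at 4: [5, 25, 34, 46, 69, 95]

Partitioned: [5, 25, 34, 46, 69, 95]


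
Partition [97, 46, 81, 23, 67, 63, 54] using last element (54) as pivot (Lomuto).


Pivot: 54
  46 <= 54: swap -> [46, 97, 81, 23, 67, 63, 54]
  23 <= 54: swap -> [46, 23, 81, 97, 67, 63, 54]
Place pivot at 2: [46, 23, 54, 97, 67, 63, 81]

Partitioned: [46, 23, 54, 97, 67, 63, 81]


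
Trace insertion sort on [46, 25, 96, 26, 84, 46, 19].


Initial: [46, 25, 96, 26, 84, 46, 19]
Insert 25: [25, 46, 96, 26, 84, 46, 19]
Insert 96: [25, 46, 96, 26, 84, 46, 19]
Insert 26: [25, 26, 46, 96, 84, 46, 19]
Insert 84: [25, 26, 46, 84, 96, 46, 19]
Insert 46: [25, 26, 46, 46, 84, 96, 19]
Insert 19: [19, 25, 26, 46, 46, 84, 96]

Sorted: [19, 25, 26, 46, 46, 84, 96]


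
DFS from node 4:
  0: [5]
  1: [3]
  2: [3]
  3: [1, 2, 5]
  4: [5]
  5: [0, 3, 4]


Visit 4, push [5]
Visit 5, push [3, 0]
Visit 0, push []
Visit 3, push [2, 1]
Visit 1, push []
Visit 2, push []

DFS order: [4, 5, 0, 3, 1, 2]


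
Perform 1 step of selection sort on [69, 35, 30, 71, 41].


Initial: [69, 35, 30, 71, 41]
Step 1: min=30 at 2
  Swap: [30, 35, 69, 71, 41]

After 1 step: [30, 35, 69, 71, 41]


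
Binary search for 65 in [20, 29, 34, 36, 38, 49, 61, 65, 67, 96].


Step 1: lo=0, hi=9, mid=4, val=38
Step 2: lo=5, hi=9, mid=7, val=65

Found at index 7


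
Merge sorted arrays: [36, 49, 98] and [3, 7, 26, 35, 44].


Take 3 from B
Take 7 from B
Take 26 from B
Take 35 from B
Take 36 from A
Take 44 from B

Merged: [3, 7, 26, 35, 36, 44, 49, 98]


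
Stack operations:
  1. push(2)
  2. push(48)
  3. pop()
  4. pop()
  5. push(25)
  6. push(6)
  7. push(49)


push(2) -> [2]
push(48) -> [2, 48]
pop()->48, [2]
pop()->2, []
push(25) -> [25]
push(6) -> [25, 6]
push(49) -> [25, 6, 49]

Final stack: [25, 6, 49]


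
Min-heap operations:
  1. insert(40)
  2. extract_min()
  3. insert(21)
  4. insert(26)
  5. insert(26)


insert(40) -> [40]
extract_min()->40, []
insert(21) -> [21]
insert(26) -> [21, 26]
insert(26) -> [21, 26, 26]

Final heap: [21, 26, 26]


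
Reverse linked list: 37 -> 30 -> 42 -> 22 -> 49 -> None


Step 1: curr=37, set curr.next=prev(None) | reversed so far: 37
Step 2: curr=30, set curr.next=prev(37) | reversed so far: 30 -> 37
Step 3: curr=42, set curr.next=prev(30) | reversed so far: 42 -> 30 -> 37
Step 4: curr=22, set curr.next=prev(42) | reversed so far: 22 -> 42 -> 30 -> 37
Step 5: curr=49, set curr.next=prev(22) | reversed so far: 49 -> 22 -> 42 -> 30 -> 37

49 -> 22 -> 42 -> 30 -> 37 -> None


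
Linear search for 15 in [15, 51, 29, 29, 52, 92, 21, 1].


i=0: 15==15 found!

Found at 0, 1 comps


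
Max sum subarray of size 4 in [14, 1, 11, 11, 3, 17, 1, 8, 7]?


[0:4]: 37
[1:5]: 26
[2:6]: 42
[3:7]: 32
[4:8]: 29
[5:9]: 33

Max: 42 at [2:6]


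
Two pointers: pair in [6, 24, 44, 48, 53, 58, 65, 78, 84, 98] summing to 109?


lo=0(6)+hi=9(98)=104
lo=1(24)+hi=9(98)=122
lo=1(24)+hi=8(84)=108
lo=2(44)+hi=8(84)=128
lo=2(44)+hi=7(78)=122
lo=2(44)+hi=6(65)=109

Yes: 44+65=109


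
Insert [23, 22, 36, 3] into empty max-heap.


Insert 23: [23]
Insert 22: [23, 22]
Insert 36: [36, 22, 23]
Insert 3: [36, 22, 23, 3]

Final heap: [36, 22, 23, 3]


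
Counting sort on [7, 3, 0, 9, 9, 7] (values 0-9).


Input: [7, 3, 0, 9, 9, 7]
Counts: [1, 0, 0, 1, 0, 0, 0, 2, 0, 2]

Sorted: [0, 3, 7, 7, 9, 9]


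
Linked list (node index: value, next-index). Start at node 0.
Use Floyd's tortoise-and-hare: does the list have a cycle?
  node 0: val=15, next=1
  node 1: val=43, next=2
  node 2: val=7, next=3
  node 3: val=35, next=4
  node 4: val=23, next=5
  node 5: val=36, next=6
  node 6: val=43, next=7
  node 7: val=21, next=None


Floyd's tortoise (slow, +1) and hare (fast, +2):
  init: slow=0, fast=0
  step 1: slow=1, fast=2
  step 2: slow=2, fast=4
  step 3: slow=3, fast=6
  step 4: fast 6->7->None, no cycle

Cycle: no


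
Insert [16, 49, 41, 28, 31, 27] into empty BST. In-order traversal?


Insert 16: root
Insert 49: R from 16
Insert 41: R from 16 -> L from 49
Insert 28: R from 16 -> L from 49 -> L from 41
Insert 31: R from 16 -> L from 49 -> L from 41 -> R from 28
Insert 27: R from 16 -> L from 49 -> L from 41 -> L from 28

In-order: [16, 27, 28, 31, 41, 49]


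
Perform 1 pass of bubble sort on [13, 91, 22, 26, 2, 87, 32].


Initial: [13, 91, 22, 26, 2, 87, 32]
Pass 1: [13, 22, 26, 2, 87, 32, 91] (5 swaps)

After 1 pass: [13, 22, 26, 2, 87, 32, 91]


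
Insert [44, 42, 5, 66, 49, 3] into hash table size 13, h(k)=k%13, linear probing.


Insert 44: h=5 -> slot 5
Insert 42: h=3 -> slot 3
Insert 5: h=5, 1 probes -> slot 6
Insert 66: h=1 -> slot 1
Insert 49: h=10 -> slot 10
Insert 3: h=3, 1 probes -> slot 4

Table: [None, 66, None, 42, 3, 44, 5, None, None, None, 49, None, None]


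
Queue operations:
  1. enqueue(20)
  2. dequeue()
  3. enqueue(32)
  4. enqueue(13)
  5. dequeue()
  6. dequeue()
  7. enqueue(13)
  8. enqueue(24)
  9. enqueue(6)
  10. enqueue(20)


enqueue(20) -> [20]
dequeue()->20, []
enqueue(32) -> [32]
enqueue(13) -> [32, 13]
dequeue()->32, [13]
dequeue()->13, []
enqueue(13) -> [13]
enqueue(24) -> [13, 24]
enqueue(6) -> [13, 24, 6]
enqueue(20) -> [13, 24, 6, 20]

Final queue: [13, 24, 6, 20]


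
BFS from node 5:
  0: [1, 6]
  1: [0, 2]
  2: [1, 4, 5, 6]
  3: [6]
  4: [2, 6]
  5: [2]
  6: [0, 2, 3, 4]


Visit 5, enqueue [2]
Visit 2, enqueue [1, 4, 6]
Visit 1, enqueue [0]
Visit 4, enqueue []
Visit 6, enqueue [3]
Visit 0, enqueue []
Visit 3, enqueue []

BFS order: [5, 2, 1, 4, 6, 0, 3]


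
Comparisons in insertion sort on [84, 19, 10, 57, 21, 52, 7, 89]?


Algorithm: insertion sort
Input: [84, 19, 10, 57, 21, 52, 7, 89]
Sorted: [7, 10, 19, 21, 52, 57, 84, 89]

18


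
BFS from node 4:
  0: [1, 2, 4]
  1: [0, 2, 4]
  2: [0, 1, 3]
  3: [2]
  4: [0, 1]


Visit 4, enqueue [0, 1]
Visit 0, enqueue [2]
Visit 1, enqueue []
Visit 2, enqueue [3]
Visit 3, enqueue []

BFS order: [4, 0, 1, 2, 3]


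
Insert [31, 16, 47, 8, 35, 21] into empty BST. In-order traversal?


Insert 31: root
Insert 16: L from 31
Insert 47: R from 31
Insert 8: L from 31 -> L from 16
Insert 35: R from 31 -> L from 47
Insert 21: L from 31 -> R from 16

In-order: [8, 16, 21, 31, 35, 47]


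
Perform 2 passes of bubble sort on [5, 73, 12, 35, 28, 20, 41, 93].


Initial: [5, 73, 12, 35, 28, 20, 41, 93]
Pass 1: [5, 12, 35, 28, 20, 41, 73, 93] (5 swaps)
Pass 2: [5, 12, 28, 20, 35, 41, 73, 93] (2 swaps)

After 2 passes: [5, 12, 28, 20, 35, 41, 73, 93]


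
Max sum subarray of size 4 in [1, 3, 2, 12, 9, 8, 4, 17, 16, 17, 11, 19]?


[0:4]: 18
[1:5]: 26
[2:6]: 31
[3:7]: 33
[4:8]: 38
[5:9]: 45
[6:10]: 54
[7:11]: 61
[8:12]: 63

Max: 63 at [8:12]
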